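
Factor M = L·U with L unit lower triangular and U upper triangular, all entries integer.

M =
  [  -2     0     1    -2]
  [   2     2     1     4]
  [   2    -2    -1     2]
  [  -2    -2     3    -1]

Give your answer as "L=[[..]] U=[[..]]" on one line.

  R1 -= -1·R0 → [0,2,2,2]
  R2 -= -1·R0 → [0,-2,0,0]
  R3 -= 1·R0 → [0,-2,2,1]
  R2 -= -1·R1 → [0,0,2,2]
  R3 -= -1·R1 → [0,0,4,3]
  R3 -= 2·R2 → [0,0,0,-1]

L=[[1,0,0,0],[-1,1,0,0],[-1,-1,1,0],[1,-1,2,1]] U=[[-2,0,1,-2],[0,2,2,2],[0,0,2,2],[0,0,0,-1]]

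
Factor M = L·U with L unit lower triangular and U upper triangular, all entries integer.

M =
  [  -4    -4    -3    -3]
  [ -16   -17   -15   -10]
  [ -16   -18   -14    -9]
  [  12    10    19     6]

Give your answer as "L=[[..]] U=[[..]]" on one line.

  r1 -= 4·r0 → [0,-1,-3,2]
  r2 -= 4·r0 → [0,-2,-2,3]
  r3 -= -3·r0 → [0,-2,10,-3]
  r2 -= 2·r1 → [0,0,4,-1]
  r3 -= 2·r1 → [0,0,16,-7]
  r3 -= 4·r2 → [0,0,0,-3]

L=[[1,0,0,0],[4,1,0,0],[4,2,1,0],[-3,2,4,1]] U=[[-4,-4,-3,-3],[0,-1,-3,2],[0,0,4,-1],[0,0,0,-3]]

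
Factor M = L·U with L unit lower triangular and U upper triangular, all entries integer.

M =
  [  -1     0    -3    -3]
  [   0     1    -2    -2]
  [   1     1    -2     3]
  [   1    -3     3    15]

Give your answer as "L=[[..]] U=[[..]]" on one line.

L=[[1,0,0,0],[0,1,0,0],[-1,1,1,0],[-1,-3,2,1]] U=[[-1,0,-3,-3],[0,1,-2,-2],[0,0,-3,2],[0,0,0,2]]

  R1 -= 0·R0 → [0,1,-2,-2]
  R2 -= -1·R0 → [0,1,-5,0]
  R3 -= -1·R0 → [0,-3,0,12]
  R2 -= 1·R1 → [0,0,-3,2]
  R3 -= -3·R1 → [0,0,-6,6]
  R3 -= 2·R2 → [0,0,0,2]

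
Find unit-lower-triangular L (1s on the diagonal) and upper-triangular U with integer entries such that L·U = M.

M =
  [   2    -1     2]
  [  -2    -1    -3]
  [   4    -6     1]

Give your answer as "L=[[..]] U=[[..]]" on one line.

  row1 -= -1·row0 → [0,-2,-1]
  row2 -= 2·row0 → [0,-4,-3]
  row2 -= 2·row1 → [0,0,-1]

L=[[1,0,0],[-1,1,0],[2,2,1]] U=[[2,-1,2],[0,-2,-1],[0,0,-1]]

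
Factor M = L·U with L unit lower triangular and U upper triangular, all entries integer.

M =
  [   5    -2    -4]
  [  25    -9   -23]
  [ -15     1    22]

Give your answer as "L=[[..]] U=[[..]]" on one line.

  R1 -= 5·R0 → [0,1,-3]
  R2 -= -3·R0 → [0,-5,10]
  R2 -= -5·R1 → [0,0,-5]

L=[[1,0,0],[5,1,0],[-3,-5,1]] U=[[5,-2,-4],[0,1,-3],[0,0,-5]]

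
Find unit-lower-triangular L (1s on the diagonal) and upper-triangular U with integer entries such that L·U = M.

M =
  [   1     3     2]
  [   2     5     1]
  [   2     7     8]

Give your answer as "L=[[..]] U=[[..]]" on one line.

  r1 -= 2·r0 → [0,-1,-3]
  r2 -= 2·r0 → [0,1,4]
  r2 -= -1·r1 → [0,0,1]

L=[[1,0,0],[2,1,0],[2,-1,1]] U=[[1,3,2],[0,-1,-3],[0,0,1]]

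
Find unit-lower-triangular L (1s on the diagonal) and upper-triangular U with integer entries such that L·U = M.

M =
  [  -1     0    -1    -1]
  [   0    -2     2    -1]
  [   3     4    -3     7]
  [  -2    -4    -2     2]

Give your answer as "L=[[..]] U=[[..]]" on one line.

L=[[1,0,0,0],[0,1,0,0],[-3,-2,1,0],[2,2,2,1]] U=[[-1,0,-1,-1],[0,-2,2,-1],[0,0,-2,2],[0,0,0,2]]

  r1 -= 0·r0 → [0,-2,2,-1]
  r2 -= -3·r0 → [0,4,-6,4]
  r3 -= 2·r0 → [0,-4,0,4]
  r2 -= -2·r1 → [0,0,-2,2]
  r3 -= 2·r1 → [0,0,-4,6]
  r3 -= 2·r2 → [0,0,0,2]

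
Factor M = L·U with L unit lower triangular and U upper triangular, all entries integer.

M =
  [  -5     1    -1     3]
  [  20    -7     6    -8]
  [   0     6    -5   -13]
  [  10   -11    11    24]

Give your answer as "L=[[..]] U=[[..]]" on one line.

L=[[1,0,0,0],[-4,1,0,0],[0,-2,1,0],[-2,3,-3,1]] U=[[-5,1,-1,3],[0,-3,2,4],[0,0,-1,-5],[0,0,0,3]]

  R1 -= -4·R0 → [0,-3,2,4]
  R2 -= 0·R0 → [0,6,-5,-13]
  R3 -= -2·R0 → [0,-9,9,30]
  R2 -= -2·R1 → [0,0,-1,-5]
  R3 -= 3·R1 → [0,0,3,18]
  R3 -= -3·R2 → [0,0,0,3]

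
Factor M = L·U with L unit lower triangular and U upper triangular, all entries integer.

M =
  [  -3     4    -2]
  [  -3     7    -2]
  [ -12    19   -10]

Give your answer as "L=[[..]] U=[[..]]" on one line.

L=[[1,0,0],[1,1,0],[4,1,1]] U=[[-3,4,-2],[0,3,0],[0,0,-2]]

  r1 -= 1·r0 → [0,3,0]
  r2 -= 4·r0 → [0,3,-2]
  r2 -= 1·r1 → [0,0,-2]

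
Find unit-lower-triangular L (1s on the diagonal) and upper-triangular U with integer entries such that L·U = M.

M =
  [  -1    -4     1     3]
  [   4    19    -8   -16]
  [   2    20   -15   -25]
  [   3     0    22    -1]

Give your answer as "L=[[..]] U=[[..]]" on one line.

L=[[1,0,0,0],[-4,1,0,0],[-2,4,1,0],[-3,-4,3,1]] U=[[-1,-4,1,3],[0,3,-4,-4],[0,0,3,-3],[0,0,0,1]]

  row1 -= -4·row0 → [0,3,-4,-4]
  row2 -= -2·row0 → [0,12,-13,-19]
  row3 -= -3·row0 → [0,-12,25,8]
  row2 -= 4·row1 → [0,0,3,-3]
  row3 -= -4·row1 → [0,0,9,-8]
  row3 -= 3·row2 → [0,0,0,1]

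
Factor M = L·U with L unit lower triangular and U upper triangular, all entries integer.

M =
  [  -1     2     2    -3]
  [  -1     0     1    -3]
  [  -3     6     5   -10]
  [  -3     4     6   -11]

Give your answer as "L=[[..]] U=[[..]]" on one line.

  row1 -= 1·row0 → [0,-2,-1,0]
  row2 -= 3·row0 → [0,0,-1,-1]
  row3 -= 3·row0 → [0,-2,0,-2]
  row2 -= 0·row1 → [0,0,-1,-1]
  row3 -= 1·row1 → [0,0,1,-2]
  row3 -= -1·row2 → [0,0,0,-3]

L=[[1,0,0,0],[1,1,0,0],[3,0,1,0],[3,1,-1,1]] U=[[-1,2,2,-3],[0,-2,-1,0],[0,0,-1,-1],[0,0,0,-3]]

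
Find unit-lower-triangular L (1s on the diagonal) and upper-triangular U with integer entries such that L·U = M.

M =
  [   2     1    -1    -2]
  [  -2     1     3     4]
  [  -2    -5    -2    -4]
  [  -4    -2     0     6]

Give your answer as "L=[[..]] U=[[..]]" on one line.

  R1 -= -1·R0 → [0,2,2,2]
  R2 -= -1·R0 → [0,-4,-3,-6]
  R3 -= -2·R0 → [0,0,-2,2]
  R2 -= -2·R1 → [0,0,1,-2]
  R3 -= 0·R1 → [0,0,-2,2]
  R3 -= -2·R2 → [0,0,0,-2]

L=[[1,0,0,0],[-1,1,0,0],[-1,-2,1,0],[-2,0,-2,1]] U=[[2,1,-1,-2],[0,2,2,2],[0,0,1,-2],[0,0,0,-2]]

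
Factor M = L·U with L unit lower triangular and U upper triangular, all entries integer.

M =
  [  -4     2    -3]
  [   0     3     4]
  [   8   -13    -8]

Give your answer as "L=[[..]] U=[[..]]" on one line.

L=[[1,0,0],[0,1,0],[-2,-3,1]] U=[[-4,2,-3],[0,3,4],[0,0,-2]]

  r1 -= 0·r0 → [0,3,4]
  r2 -= -2·r0 → [0,-9,-14]
  r2 -= -3·r1 → [0,0,-2]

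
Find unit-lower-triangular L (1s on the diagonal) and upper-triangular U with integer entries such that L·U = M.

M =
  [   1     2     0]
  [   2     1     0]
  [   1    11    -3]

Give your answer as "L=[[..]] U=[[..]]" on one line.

  R1 -= 2·R0 → [0,-3,0]
  R2 -= 1·R0 → [0,9,-3]
  R2 -= -3·R1 → [0,0,-3]

L=[[1,0,0],[2,1,0],[1,-3,1]] U=[[1,2,0],[0,-3,0],[0,0,-3]]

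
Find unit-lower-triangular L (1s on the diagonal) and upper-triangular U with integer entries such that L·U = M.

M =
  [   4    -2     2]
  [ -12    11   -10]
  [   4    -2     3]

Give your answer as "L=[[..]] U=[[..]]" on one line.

  row1 -= -3·row0 → [0,5,-4]
  row2 -= 1·row0 → [0,0,1]
  row2 -= 0·row1 → [0,0,1]

L=[[1,0,0],[-3,1,0],[1,0,1]] U=[[4,-2,2],[0,5,-4],[0,0,1]]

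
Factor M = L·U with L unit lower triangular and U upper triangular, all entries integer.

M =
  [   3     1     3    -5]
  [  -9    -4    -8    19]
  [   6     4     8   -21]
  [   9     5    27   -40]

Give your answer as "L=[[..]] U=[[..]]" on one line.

L=[[1,0,0,0],[-3,1,0,0],[2,-2,1,0],[3,-2,5,1]] U=[[3,1,3,-5],[0,-1,1,4],[0,0,4,-3],[0,0,0,-2]]

  row1 -= -3·row0 → [0,-1,1,4]
  row2 -= 2·row0 → [0,2,2,-11]
  row3 -= 3·row0 → [0,2,18,-25]
  row2 -= -2·row1 → [0,0,4,-3]
  row3 -= -2·row1 → [0,0,20,-17]
  row3 -= 5·row2 → [0,0,0,-2]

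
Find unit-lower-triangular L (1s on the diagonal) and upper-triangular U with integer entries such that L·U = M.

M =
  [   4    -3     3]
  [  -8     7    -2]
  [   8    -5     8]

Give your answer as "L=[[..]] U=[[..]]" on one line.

  R1 -= -2·R0 → [0,1,4]
  R2 -= 2·R0 → [0,1,2]
  R2 -= 1·R1 → [0,0,-2]

L=[[1,0,0],[-2,1,0],[2,1,1]] U=[[4,-3,3],[0,1,4],[0,0,-2]]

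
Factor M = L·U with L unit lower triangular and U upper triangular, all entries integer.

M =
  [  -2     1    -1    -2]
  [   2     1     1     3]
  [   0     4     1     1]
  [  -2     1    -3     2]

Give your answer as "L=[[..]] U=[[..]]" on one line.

  r1 -= -1·r0 → [0,2,0,1]
  r2 -= 0·r0 → [0,4,1,1]
  r3 -= 1·r0 → [0,0,-2,4]
  r2 -= 2·r1 → [0,0,1,-1]
  r3 -= 0·r1 → [0,0,-2,4]
  r3 -= -2·r2 → [0,0,0,2]

L=[[1,0,0,0],[-1,1,0,0],[0,2,1,0],[1,0,-2,1]] U=[[-2,1,-1,-2],[0,2,0,1],[0,0,1,-1],[0,0,0,2]]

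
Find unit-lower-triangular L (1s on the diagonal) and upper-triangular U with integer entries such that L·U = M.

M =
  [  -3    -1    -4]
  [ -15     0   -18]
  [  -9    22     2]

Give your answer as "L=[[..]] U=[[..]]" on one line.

L=[[1,0,0],[5,1,0],[3,5,1]] U=[[-3,-1,-4],[0,5,2],[0,0,4]]

  r1 -= 5·r0 → [0,5,2]
  r2 -= 3·r0 → [0,25,14]
  r2 -= 5·r1 → [0,0,4]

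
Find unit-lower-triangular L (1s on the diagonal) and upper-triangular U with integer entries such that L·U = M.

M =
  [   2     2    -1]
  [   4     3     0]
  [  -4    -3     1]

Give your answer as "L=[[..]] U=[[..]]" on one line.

  R1 -= 2·R0 → [0,-1,2]
  R2 -= -2·R0 → [0,1,-1]
  R2 -= -1·R1 → [0,0,1]

L=[[1,0,0],[2,1,0],[-2,-1,1]] U=[[2,2,-1],[0,-1,2],[0,0,1]]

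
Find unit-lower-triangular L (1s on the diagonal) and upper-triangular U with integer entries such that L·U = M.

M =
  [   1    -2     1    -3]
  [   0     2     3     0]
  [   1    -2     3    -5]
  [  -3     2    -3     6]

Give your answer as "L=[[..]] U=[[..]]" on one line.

  R1 -= 0·R0 → [0,2,3,0]
  R2 -= 1·R0 → [0,0,2,-2]
  R3 -= -3·R0 → [0,-4,0,-3]
  R2 -= 0·R1 → [0,0,2,-2]
  R3 -= -2·R1 → [0,0,6,-3]
  R3 -= 3·R2 → [0,0,0,3]

L=[[1,0,0,0],[0,1,0,0],[1,0,1,0],[-3,-2,3,1]] U=[[1,-2,1,-3],[0,2,3,0],[0,0,2,-2],[0,0,0,3]]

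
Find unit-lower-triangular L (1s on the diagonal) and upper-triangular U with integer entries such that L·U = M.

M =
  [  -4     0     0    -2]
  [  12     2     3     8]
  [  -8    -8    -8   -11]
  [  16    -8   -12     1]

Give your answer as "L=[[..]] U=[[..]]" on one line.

L=[[1,0,0,0],[-3,1,0,0],[2,-4,1,0],[-4,-4,0,1]] U=[[-4,0,0,-2],[0,2,3,2],[0,0,4,1],[0,0,0,1]]

  row1 -= -3·row0 → [0,2,3,2]
  row2 -= 2·row0 → [0,-8,-8,-7]
  row3 -= -4·row0 → [0,-8,-12,-7]
  row2 -= -4·row1 → [0,0,4,1]
  row3 -= -4·row1 → [0,0,0,1]
  row3 -= 0·row2 → [0,0,0,1]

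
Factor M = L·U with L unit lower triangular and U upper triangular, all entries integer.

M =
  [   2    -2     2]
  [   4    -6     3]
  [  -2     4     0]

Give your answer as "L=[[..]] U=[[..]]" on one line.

  row1 -= 2·row0 → [0,-2,-1]
  row2 -= -1·row0 → [0,2,2]
  row2 -= -1·row1 → [0,0,1]

L=[[1,0,0],[2,1,0],[-1,-1,1]] U=[[2,-2,2],[0,-2,-1],[0,0,1]]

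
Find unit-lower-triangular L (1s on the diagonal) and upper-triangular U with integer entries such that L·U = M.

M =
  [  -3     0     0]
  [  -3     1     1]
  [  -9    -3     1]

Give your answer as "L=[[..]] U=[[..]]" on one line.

L=[[1,0,0],[1,1,0],[3,-3,1]] U=[[-3,0,0],[0,1,1],[0,0,4]]

  R1 -= 1·R0 → [0,1,1]
  R2 -= 3·R0 → [0,-3,1]
  R2 -= -3·R1 → [0,0,4]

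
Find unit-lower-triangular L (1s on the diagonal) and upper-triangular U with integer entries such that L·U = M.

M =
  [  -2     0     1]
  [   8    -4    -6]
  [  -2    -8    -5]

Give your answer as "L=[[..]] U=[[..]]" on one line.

L=[[1,0,0],[-4,1,0],[1,2,1]] U=[[-2,0,1],[0,-4,-2],[0,0,-2]]

  row1 -= -4·row0 → [0,-4,-2]
  row2 -= 1·row0 → [0,-8,-6]
  row2 -= 2·row1 → [0,0,-2]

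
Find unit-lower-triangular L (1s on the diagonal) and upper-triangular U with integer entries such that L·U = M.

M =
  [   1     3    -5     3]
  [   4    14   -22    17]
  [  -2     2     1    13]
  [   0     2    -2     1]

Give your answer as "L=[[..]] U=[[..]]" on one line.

  r1 -= 4·r0 → [0,2,-2,5]
  r2 -= -2·r0 → [0,8,-9,19]
  r3 -= 0·r0 → [0,2,-2,1]
  r2 -= 4·r1 → [0,0,-1,-1]
  r3 -= 1·r1 → [0,0,0,-4]
  r3 -= 0·r2 → [0,0,0,-4]

L=[[1,0,0,0],[4,1,0,0],[-2,4,1,0],[0,1,0,1]] U=[[1,3,-5,3],[0,2,-2,5],[0,0,-1,-1],[0,0,0,-4]]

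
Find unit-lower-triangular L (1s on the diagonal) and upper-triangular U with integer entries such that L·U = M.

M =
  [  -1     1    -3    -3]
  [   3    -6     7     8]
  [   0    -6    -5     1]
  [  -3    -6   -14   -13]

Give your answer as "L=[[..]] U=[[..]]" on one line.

  R1 -= -3·R0 → [0,-3,-2,-1]
  R2 -= 0·R0 → [0,-6,-5,1]
  R3 -= 3·R0 → [0,-9,-5,-4]
  R2 -= 2·R1 → [0,0,-1,3]
  R3 -= 3·R1 → [0,0,1,-1]
  R3 -= -1·R2 → [0,0,0,2]

L=[[1,0,0,0],[-3,1,0,0],[0,2,1,0],[3,3,-1,1]] U=[[-1,1,-3,-3],[0,-3,-2,-1],[0,0,-1,3],[0,0,0,2]]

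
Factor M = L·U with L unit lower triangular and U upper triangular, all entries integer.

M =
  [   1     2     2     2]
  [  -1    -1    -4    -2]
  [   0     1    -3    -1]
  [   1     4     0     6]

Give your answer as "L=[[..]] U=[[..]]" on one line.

  r1 -= -1·r0 → [0,1,-2,0]
  r2 -= 0·r0 → [0,1,-3,-1]
  r3 -= 1·r0 → [0,2,-2,4]
  r2 -= 1·r1 → [0,0,-1,-1]
  r3 -= 2·r1 → [0,0,2,4]
  r3 -= -2·r2 → [0,0,0,2]

L=[[1,0,0,0],[-1,1,0,0],[0,1,1,0],[1,2,-2,1]] U=[[1,2,2,2],[0,1,-2,0],[0,0,-1,-1],[0,0,0,2]]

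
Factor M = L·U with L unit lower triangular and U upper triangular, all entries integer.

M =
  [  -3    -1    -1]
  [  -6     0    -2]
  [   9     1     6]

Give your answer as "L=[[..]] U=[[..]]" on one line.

  r1 -= 2·r0 → [0,2,0]
  r2 -= -3·r0 → [0,-2,3]
  r2 -= -1·r1 → [0,0,3]

L=[[1,0,0],[2,1,0],[-3,-1,1]] U=[[-3,-1,-1],[0,2,0],[0,0,3]]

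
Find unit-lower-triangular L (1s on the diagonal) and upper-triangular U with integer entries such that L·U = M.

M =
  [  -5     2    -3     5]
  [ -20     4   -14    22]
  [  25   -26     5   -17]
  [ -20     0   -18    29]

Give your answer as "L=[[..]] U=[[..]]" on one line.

  R1 -= 4·R0 → [0,-4,-2,2]
  R2 -= -5·R0 → [0,-16,-10,8]
  R3 -= 4·R0 → [0,-8,-6,9]
  R2 -= 4·R1 → [0,0,-2,0]
  R3 -= 2·R1 → [0,0,-2,5]
  R3 -= 1·R2 → [0,0,0,5]

L=[[1,0,0,0],[4,1,0,0],[-5,4,1,0],[4,2,1,1]] U=[[-5,2,-3,5],[0,-4,-2,2],[0,0,-2,0],[0,0,0,5]]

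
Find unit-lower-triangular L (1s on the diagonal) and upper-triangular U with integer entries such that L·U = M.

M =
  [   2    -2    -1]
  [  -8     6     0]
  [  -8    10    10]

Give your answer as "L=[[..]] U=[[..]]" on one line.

L=[[1,0,0],[-4,1,0],[-4,-1,1]] U=[[2,-2,-1],[0,-2,-4],[0,0,2]]

  r1 -= -4·r0 → [0,-2,-4]
  r2 -= -4·r0 → [0,2,6]
  r2 -= -1·r1 → [0,0,2]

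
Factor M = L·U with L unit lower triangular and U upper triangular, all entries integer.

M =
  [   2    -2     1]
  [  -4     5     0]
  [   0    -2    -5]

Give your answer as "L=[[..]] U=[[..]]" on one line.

  r1 -= -2·r0 → [0,1,2]
  r2 -= 0·r0 → [0,-2,-5]
  r2 -= -2·r1 → [0,0,-1]

L=[[1,0,0],[-2,1,0],[0,-2,1]] U=[[2,-2,1],[0,1,2],[0,0,-1]]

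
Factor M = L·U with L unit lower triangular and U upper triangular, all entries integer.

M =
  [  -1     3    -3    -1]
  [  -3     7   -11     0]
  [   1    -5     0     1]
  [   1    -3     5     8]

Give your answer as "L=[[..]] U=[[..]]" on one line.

L=[[1,0,0,0],[3,1,0,0],[-1,1,1,0],[-1,0,-2,1]] U=[[-1,3,-3,-1],[0,-2,-2,3],[0,0,-1,-3],[0,0,0,1]]

  r1 -= 3·r0 → [0,-2,-2,3]
  r2 -= -1·r0 → [0,-2,-3,0]
  r3 -= -1·r0 → [0,0,2,7]
  r2 -= 1·r1 → [0,0,-1,-3]
  r3 -= 0·r1 → [0,0,2,7]
  r3 -= -2·r2 → [0,0,0,1]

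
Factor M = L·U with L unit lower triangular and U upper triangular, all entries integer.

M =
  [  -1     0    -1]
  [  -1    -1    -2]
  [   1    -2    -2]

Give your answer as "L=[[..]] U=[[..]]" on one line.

L=[[1,0,0],[1,1,0],[-1,2,1]] U=[[-1,0,-1],[0,-1,-1],[0,0,-1]]

  r1 -= 1·r0 → [0,-1,-1]
  r2 -= -1·r0 → [0,-2,-3]
  r2 -= 2·r1 → [0,0,-1]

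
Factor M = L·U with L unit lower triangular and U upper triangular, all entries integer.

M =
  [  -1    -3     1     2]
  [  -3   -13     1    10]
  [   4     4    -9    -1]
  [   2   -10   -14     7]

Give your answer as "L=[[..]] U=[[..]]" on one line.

  row1 -= 3·row0 → [0,-4,-2,4]
  row2 -= -4·row0 → [0,-8,-5,7]
  row3 -= -2·row0 → [0,-16,-12,11]
  row2 -= 2·row1 → [0,0,-1,-1]
  row3 -= 4·row1 → [0,0,-4,-5]
  row3 -= 4·row2 → [0,0,0,-1]

L=[[1,0,0,0],[3,1,0,0],[-4,2,1,0],[-2,4,4,1]] U=[[-1,-3,1,2],[0,-4,-2,4],[0,0,-1,-1],[0,0,0,-1]]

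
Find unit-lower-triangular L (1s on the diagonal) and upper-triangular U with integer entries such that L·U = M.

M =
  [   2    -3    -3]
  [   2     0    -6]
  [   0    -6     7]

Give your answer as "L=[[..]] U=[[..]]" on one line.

  r1 -= 1·r0 → [0,3,-3]
  r2 -= 0·r0 → [0,-6,7]
  r2 -= -2·r1 → [0,0,1]

L=[[1,0,0],[1,1,0],[0,-2,1]] U=[[2,-3,-3],[0,3,-3],[0,0,1]]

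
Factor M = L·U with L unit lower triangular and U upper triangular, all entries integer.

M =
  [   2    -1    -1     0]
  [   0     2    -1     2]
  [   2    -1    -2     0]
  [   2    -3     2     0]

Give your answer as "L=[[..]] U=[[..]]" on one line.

  row1 -= 0·row0 → [0,2,-1,2]
  row2 -= 1·row0 → [0,0,-1,0]
  row3 -= 1·row0 → [0,-2,3,0]
  row2 -= 0·row1 → [0,0,-1,0]
  row3 -= -1·row1 → [0,0,2,2]
  row3 -= -2·row2 → [0,0,0,2]

L=[[1,0,0,0],[0,1,0,0],[1,0,1,0],[1,-1,-2,1]] U=[[2,-1,-1,0],[0,2,-1,2],[0,0,-1,0],[0,0,0,2]]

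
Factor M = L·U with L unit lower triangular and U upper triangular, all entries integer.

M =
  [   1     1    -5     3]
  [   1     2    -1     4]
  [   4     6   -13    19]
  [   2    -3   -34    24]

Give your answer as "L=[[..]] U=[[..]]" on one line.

L=[[1,0,0,0],[1,1,0,0],[4,2,1,0],[2,-5,4,1]] U=[[1,1,-5,3],[0,1,4,1],[0,0,-1,5],[0,0,0,3]]

  r1 -= 1·r0 → [0,1,4,1]
  r2 -= 4·r0 → [0,2,7,7]
  r3 -= 2·r0 → [0,-5,-24,18]
  r2 -= 2·r1 → [0,0,-1,5]
  r3 -= -5·r1 → [0,0,-4,23]
  r3 -= 4·r2 → [0,0,0,3]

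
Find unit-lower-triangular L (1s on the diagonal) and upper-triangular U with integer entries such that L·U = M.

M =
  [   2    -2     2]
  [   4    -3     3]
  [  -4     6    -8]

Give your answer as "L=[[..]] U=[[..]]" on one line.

L=[[1,0,0],[2,1,0],[-2,2,1]] U=[[2,-2,2],[0,1,-1],[0,0,-2]]

  R1 -= 2·R0 → [0,1,-1]
  R2 -= -2·R0 → [0,2,-4]
  R2 -= 2·R1 → [0,0,-2]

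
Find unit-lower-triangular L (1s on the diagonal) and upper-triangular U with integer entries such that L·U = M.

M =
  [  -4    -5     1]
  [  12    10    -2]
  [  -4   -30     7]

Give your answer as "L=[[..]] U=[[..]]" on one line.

  r1 -= -3·r0 → [0,-5,1]
  r2 -= 1·r0 → [0,-25,6]
  r2 -= 5·r1 → [0,0,1]

L=[[1,0,0],[-3,1,0],[1,5,1]] U=[[-4,-5,1],[0,-5,1],[0,0,1]]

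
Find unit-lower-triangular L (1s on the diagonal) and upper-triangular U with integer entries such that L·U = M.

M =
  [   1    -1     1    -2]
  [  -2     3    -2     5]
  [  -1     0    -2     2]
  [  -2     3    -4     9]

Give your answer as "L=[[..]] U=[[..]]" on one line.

  row1 -= -2·row0 → [0,1,0,1]
  row2 -= -1·row0 → [0,-1,-1,0]
  row3 -= -2·row0 → [0,1,-2,5]
  row2 -= -1·row1 → [0,0,-1,1]
  row3 -= 1·row1 → [0,0,-2,4]
  row3 -= 2·row2 → [0,0,0,2]

L=[[1,0,0,0],[-2,1,0,0],[-1,-1,1,0],[-2,1,2,1]] U=[[1,-1,1,-2],[0,1,0,1],[0,0,-1,1],[0,0,0,2]]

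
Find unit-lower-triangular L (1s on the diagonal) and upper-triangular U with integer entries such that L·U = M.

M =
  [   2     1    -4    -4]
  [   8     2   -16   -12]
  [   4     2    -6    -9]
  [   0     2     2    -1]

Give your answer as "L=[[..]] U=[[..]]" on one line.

  r1 -= 4·r0 → [0,-2,0,4]
  r2 -= 2·r0 → [0,0,2,-1]
  r3 -= 0·r0 → [0,2,2,-1]
  r2 -= 0·r1 → [0,0,2,-1]
  r3 -= -1·r1 → [0,0,2,3]
  r3 -= 1·r2 → [0,0,0,4]

L=[[1,0,0,0],[4,1,0,0],[2,0,1,0],[0,-1,1,1]] U=[[2,1,-4,-4],[0,-2,0,4],[0,0,2,-1],[0,0,0,4]]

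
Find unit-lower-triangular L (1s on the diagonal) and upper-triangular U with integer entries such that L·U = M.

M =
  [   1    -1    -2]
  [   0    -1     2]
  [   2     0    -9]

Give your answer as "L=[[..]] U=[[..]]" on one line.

  row1 -= 0·row0 → [0,-1,2]
  row2 -= 2·row0 → [0,2,-5]
  row2 -= -2·row1 → [0,0,-1]

L=[[1,0,0],[0,1,0],[2,-2,1]] U=[[1,-1,-2],[0,-1,2],[0,0,-1]]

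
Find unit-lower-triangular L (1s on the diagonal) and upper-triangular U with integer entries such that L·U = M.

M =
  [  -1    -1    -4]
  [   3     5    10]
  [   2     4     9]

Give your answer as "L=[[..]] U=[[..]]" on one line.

  row1 -= -3·row0 → [0,2,-2]
  row2 -= -2·row0 → [0,2,1]
  row2 -= 1·row1 → [0,0,3]

L=[[1,0,0],[-3,1,0],[-2,1,1]] U=[[-1,-1,-4],[0,2,-2],[0,0,3]]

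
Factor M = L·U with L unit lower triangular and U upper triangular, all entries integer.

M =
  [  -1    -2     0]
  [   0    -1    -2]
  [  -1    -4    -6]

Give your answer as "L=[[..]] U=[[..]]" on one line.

  r1 -= 0·r0 → [0,-1,-2]
  r2 -= 1·r0 → [0,-2,-6]
  r2 -= 2·r1 → [0,0,-2]

L=[[1,0,0],[0,1,0],[1,2,1]] U=[[-1,-2,0],[0,-1,-2],[0,0,-2]]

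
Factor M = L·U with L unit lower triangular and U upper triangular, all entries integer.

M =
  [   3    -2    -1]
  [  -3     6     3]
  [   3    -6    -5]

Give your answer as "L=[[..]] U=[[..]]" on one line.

L=[[1,0,0],[-1,1,0],[1,-1,1]] U=[[3,-2,-1],[0,4,2],[0,0,-2]]

  r1 -= -1·r0 → [0,4,2]
  r2 -= 1·r0 → [0,-4,-4]
  r2 -= -1·r1 → [0,0,-2]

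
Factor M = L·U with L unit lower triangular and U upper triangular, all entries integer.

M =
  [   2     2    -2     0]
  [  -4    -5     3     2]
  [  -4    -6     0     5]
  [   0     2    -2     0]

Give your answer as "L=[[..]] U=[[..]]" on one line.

L=[[1,0,0,0],[-2,1,0,0],[-2,2,1,0],[0,-2,2,1]] U=[[2,2,-2,0],[0,-1,-1,2],[0,0,-2,1],[0,0,0,2]]

  row1 -= -2·row0 → [0,-1,-1,2]
  row2 -= -2·row0 → [0,-2,-4,5]
  row3 -= 0·row0 → [0,2,-2,0]
  row2 -= 2·row1 → [0,0,-2,1]
  row3 -= -2·row1 → [0,0,-4,4]
  row3 -= 2·row2 → [0,0,0,2]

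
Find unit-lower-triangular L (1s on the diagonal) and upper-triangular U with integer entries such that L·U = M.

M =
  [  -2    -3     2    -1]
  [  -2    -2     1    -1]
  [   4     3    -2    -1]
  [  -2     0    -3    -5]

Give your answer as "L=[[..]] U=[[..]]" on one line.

L=[[1,0,0,0],[1,1,0,0],[-2,-3,1,0],[1,3,2,1]] U=[[-2,-3,2,-1],[0,1,-1,0],[0,0,-1,-3],[0,0,0,2]]

  R1 -= 1·R0 → [0,1,-1,0]
  R2 -= -2·R0 → [0,-3,2,-3]
  R3 -= 1·R0 → [0,3,-5,-4]
  R2 -= -3·R1 → [0,0,-1,-3]
  R3 -= 3·R1 → [0,0,-2,-4]
  R3 -= 2·R2 → [0,0,0,2]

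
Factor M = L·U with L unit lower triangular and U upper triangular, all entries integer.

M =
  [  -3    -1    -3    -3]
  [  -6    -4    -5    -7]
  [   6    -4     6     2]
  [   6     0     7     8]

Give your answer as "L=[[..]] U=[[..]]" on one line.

  R1 -= 2·R0 → [0,-2,1,-1]
  R2 -= -2·R0 → [0,-6,0,-4]
  R3 -= -2·R0 → [0,-2,1,2]
  R2 -= 3·R1 → [0,0,-3,-1]
  R3 -= 1·R1 → [0,0,0,3]
  R3 -= 0·R2 → [0,0,0,3]

L=[[1,0,0,0],[2,1,0,0],[-2,3,1,0],[-2,1,0,1]] U=[[-3,-1,-3,-3],[0,-2,1,-1],[0,0,-3,-1],[0,0,0,3]]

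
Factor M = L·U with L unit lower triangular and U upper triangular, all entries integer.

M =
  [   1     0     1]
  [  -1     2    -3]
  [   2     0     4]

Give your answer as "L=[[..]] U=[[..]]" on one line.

L=[[1,0,0],[-1,1,0],[2,0,1]] U=[[1,0,1],[0,2,-2],[0,0,2]]

  row1 -= -1·row0 → [0,2,-2]
  row2 -= 2·row0 → [0,0,2]
  row2 -= 0·row1 → [0,0,2]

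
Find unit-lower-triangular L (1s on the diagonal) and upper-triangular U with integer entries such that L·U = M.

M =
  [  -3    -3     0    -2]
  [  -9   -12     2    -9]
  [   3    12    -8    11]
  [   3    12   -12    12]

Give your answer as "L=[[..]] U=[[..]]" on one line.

L=[[1,0,0,0],[3,1,0,0],[-1,-3,1,0],[-1,-3,3,1]] U=[[-3,-3,0,-2],[0,-3,2,-3],[0,0,-2,0],[0,0,0,1]]

  row1 -= 3·row0 → [0,-3,2,-3]
  row2 -= -1·row0 → [0,9,-8,9]
  row3 -= -1·row0 → [0,9,-12,10]
  row2 -= -3·row1 → [0,0,-2,0]
  row3 -= -3·row1 → [0,0,-6,1]
  row3 -= 3·row2 → [0,0,0,1]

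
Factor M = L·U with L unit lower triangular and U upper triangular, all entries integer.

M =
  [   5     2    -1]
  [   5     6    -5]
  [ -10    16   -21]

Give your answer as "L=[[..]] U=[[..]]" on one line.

L=[[1,0,0],[1,1,0],[-2,5,1]] U=[[5,2,-1],[0,4,-4],[0,0,-3]]

  row1 -= 1·row0 → [0,4,-4]
  row2 -= -2·row0 → [0,20,-23]
  row2 -= 5·row1 → [0,0,-3]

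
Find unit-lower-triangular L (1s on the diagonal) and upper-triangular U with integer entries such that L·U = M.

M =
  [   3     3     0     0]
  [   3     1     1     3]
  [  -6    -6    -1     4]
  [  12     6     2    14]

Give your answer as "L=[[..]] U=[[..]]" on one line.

  r1 -= 1·r0 → [0,-2,1,3]
  r2 -= -2·r0 → [0,0,-1,4]
  r3 -= 4·r0 → [0,-6,2,14]
  r2 -= 0·r1 → [0,0,-1,4]
  r3 -= 3·r1 → [0,0,-1,5]
  r3 -= 1·r2 → [0,0,0,1]

L=[[1,0,0,0],[1,1,0,0],[-2,0,1,0],[4,3,1,1]] U=[[3,3,0,0],[0,-2,1,3],[0,0,-1,4],[0,0,0,1]]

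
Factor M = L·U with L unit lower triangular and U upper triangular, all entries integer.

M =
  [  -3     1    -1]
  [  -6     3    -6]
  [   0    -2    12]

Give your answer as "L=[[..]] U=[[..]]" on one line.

  r1 -= 2·r0 → [0,1,-4]
  r2 -= 0·r0 → [0,-2,12]
  r2 -= -2·r1 → [0,0,4]

L=[[1,0,0],[2,1,0],[0,-2,1]] U=[[-3,1,-1],[0,1,-4],[0,0,4]]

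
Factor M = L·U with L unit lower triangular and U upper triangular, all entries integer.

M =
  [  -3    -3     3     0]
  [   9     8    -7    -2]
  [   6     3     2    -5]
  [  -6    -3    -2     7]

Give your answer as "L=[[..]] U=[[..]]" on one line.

L=[[1,0,0,0],[-3,1,0,0],[-2,3,1,0],[2,-3,-1,1]] U=[[-3,-3,3,0],[0,-1,2,-2],[0,0,2,1],[0,0,0,2]]

  r1 -= -3·r0 → [0,-1,2,-2]
  r2 -= -2·r0 → [0,-3,8,-5]
  r3 -= 2·r0 → [0,3,-8,7]
  r2 -= 3·r1 → [0,0,2,1]
  r3 -= -3·r1 → [0,0,-2,1]
  r3 -= -1·r2 → [0,0,0,2]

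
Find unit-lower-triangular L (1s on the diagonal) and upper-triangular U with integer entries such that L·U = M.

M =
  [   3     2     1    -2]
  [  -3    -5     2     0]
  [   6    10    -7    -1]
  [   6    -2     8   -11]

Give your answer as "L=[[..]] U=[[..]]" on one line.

  R1 -= -1·R0 → [0,-3,3,-2]
  R2 -= 2·R0 → [0,6,-9,3]
  R3 -= 2·R0 → [0,-6,6,-7]
  R2 -= -2·R1 → [0,0,-3,-1]
  R3 -= 2·R1 → [0,0,0,-3]
  R3 -= 0·R2 → [0,0,0,-3]

L=[[1,0,0,0],[-1,1,0,0],[2,-2,1,0],[2,2,0,1]] U=[[3,2,1,-2],[0,-3,3,-2],[0,0,-3,-1],[0,0,0,-3]]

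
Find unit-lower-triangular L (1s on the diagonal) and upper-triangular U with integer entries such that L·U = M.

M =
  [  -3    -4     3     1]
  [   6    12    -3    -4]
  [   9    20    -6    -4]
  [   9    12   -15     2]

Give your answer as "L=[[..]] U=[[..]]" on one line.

L=[[1,0,0,0],[-2,1,0,0],[-3,2,1,0],[-3,0,2,1]] U=[[-3,-4,3,1],[0,4,3,-2],[0,0,-3,3],[0,0,0,-1]]

  r1 -= -2·r0 → [0,4,3,-2]
  r2 -= -3·r0 → [0,8,3,-1]
  r3 -= -3·r0 → [0,0,-6,5]
  r2 -= 2·r1 → [0,0,-3,3]
  r3 -= 0·r1 → [0,0,-6,5]
  r3 -= 2·r2 → [0,0,0,-1]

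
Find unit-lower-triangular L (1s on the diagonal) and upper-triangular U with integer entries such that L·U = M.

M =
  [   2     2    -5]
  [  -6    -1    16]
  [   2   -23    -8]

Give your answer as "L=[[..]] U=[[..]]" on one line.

  R1 -= -3·R0 → [0,5,1]
  R2 -= 1·R0 → [0,-25,-3]
  R2 -= -5·R1 → [0,0,2]

L=[[1,0,0],[-3,1,0],[1,-5,1]] U=[[2,2,-5],[0,5,1],[0,0,2]]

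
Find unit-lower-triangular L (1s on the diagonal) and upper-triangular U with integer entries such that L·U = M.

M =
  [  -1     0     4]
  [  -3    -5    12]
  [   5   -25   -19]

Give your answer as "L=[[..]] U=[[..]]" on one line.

  row1 -= 3·row0 → [0,-5,0]
  row2 -= -5·row0 → [0,-25,1]
  row2 -= 5·row1 → [0,0,1]

L=[[1,0,0],[3,1,0],[-5,5,1]] U=[[-1,0,4],[0,-5,0],[0,0,1]]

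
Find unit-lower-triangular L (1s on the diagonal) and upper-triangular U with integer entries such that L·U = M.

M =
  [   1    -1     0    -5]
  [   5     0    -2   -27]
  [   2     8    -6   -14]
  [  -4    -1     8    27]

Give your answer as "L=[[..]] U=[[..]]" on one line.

L=[[1,0,0,0],[5,1,0,0],[2,2,1,0],[-4,-1,-3,1]] U=[[1,-1,0,-5],[0,5,-2,-2],[0,0,-2,0],[0,0,0,5]]

  R1 -= 5·R0 → [0,5,-2,-2]
  R2 -= 2·R0 → [0,10,-6,-4]
  R3 -= -4·R0 → [0,-5,8,7]
  R2 -= 2·R1 → [0,0,-2,0]
  R3 -= -1·R1 → [0,0,6,5]
  R3 -= -3·R2 → [0,0,0,5]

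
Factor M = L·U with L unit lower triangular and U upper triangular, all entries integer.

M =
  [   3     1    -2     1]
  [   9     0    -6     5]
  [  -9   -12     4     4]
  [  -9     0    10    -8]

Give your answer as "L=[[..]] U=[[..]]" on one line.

L=[[1,0,0,0],[3,1,0,0],[-3,3,1,0],[-3,-1,-2,1]] U=[[3,1,-2,1],[0,-3,0,2],[0,0,-2,1],[0,0,0,-1]]

  R1 -= 3·R0 → [0,-3,0,2]
  R2 -= -3·R0 → [0,-9,-2,7]
  R3 -= -3·R0 → [0,3,4,-5]
  R2 -= 3·R1 → [0,0,-2,1]
  R3 -= -1·R1 → [0,0,4,-3]
  R3 -= -2·R2 → [0,0,0,-1]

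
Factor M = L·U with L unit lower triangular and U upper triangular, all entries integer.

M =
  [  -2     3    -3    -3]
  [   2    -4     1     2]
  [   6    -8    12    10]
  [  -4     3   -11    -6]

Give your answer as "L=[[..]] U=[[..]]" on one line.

L=[[1,0,0,0],[-1,1,0,0],[-3,-1,1,0],[2,3,1,1]] U=[[-2,3,-3,-3],[0,-1,-2,-1],[0,0,1,0],[0,0,0,3]]

  row1 -= -1·row0 → [0,-1,-2,-1]
  row2 -= -3·row0 → [0,1,3,1]
  row3 -= 2·row0 → [0,-3,-5,0]
  row2 -= -1·row1 → [0,0,1,0]
  row3 -= 3·row1 → [0,0,1,3]
  row3 -= 1·row2 → [0,0,0,3]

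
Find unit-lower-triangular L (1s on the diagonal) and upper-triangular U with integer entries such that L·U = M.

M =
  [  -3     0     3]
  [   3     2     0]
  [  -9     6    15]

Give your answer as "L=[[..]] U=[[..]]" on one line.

  row1 -= -1·row0 → [0,2,3]
  row2 -= 3·row0 → [0,6,6]
  row2 -= 3·row1 → [0,0,-3]

L=[[1,0,0],[-1,1,0],[3,3,1]] U=[[-3,0,3],[0,2,3],[0,0,-3]]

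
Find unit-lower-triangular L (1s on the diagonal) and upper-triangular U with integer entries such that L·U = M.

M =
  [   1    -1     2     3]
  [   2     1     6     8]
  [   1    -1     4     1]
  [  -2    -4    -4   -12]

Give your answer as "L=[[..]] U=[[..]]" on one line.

  R1 -= 2·R0 → [0,3,2,2]
  R2 -= 1·R0 → [0,0,2,-2]
  R3 -= -2·R0 → [0,-6,0,-6]
  R2 -= 0·R1 → [0,0,2,-2]
  R3 -= -2·R1 → [0,0,4,-2]
  R3 -= 2·R2 → [0,0,0,2]

L=[[1,0,0,0],[2,1,0,0],[1,0,1,0],[-2,-2,2,1]] U=[[1,-1,2,3],[0,3,2,2],[0,0,2,-2],[0,0,0,2]]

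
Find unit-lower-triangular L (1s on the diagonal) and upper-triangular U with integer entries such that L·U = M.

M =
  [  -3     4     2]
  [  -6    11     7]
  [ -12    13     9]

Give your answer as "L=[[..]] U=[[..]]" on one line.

  R1 -= 2·R0 → [0,3,3]
  R2 -= 4·R0 → [0,-3,1]
  R2 -= -1·R1 → [0,0,4]

L=[[1,0,0],[2,1,0],[4,-1,1]] U=[[-3,4,2],[0,3,3],[0,0,4]]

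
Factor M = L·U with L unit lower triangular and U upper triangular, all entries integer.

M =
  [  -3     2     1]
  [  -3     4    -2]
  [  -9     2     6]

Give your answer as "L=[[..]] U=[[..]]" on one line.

  R1 -= 1·R0 → [0,2,-3]
  R2 -= 3·R0 → [0,-4,3]
  R2 -= -2·R1 → [0,0,-3]

L=[[1,0,0],[1,1,0],[3,-2,1]] U=[[-3,2,1],[0,2,-3],[0,0,-3]]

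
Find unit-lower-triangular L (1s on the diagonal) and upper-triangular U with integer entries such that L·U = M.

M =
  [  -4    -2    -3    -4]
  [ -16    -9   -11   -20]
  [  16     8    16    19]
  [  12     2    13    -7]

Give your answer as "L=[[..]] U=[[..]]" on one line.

  row1 -= 4·row0 → [0,-1,1,-4]
  row2 -= -4·row0 → [0,0,4,3]
  row3 -= -3·row0 → [0,-4,4,-19]
  row2 -= 0·row1 → [0,0,4,3]
  row3 -= 4·row1 → [0,0,0,-3]
  row3 -= 0·row2 → [0,0,0,-3]

L=[[1,0,0,0],[4,1,0,0],[-4,0,1,0],[-3,4,0,1]] U=[[-4,-2,-3,-4],[0,-1,1,-4],[0,0,4,3],[0,0,0,-3]]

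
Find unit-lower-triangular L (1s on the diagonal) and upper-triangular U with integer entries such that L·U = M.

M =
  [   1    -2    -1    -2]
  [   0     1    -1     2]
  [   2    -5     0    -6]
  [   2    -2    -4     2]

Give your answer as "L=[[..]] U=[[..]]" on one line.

L=[[1,0,0,0],[0,1,0,0],[2,-1,1,0],[2,2,0,1]] U=[[1,-2,-1,-2],[0,1,-1,2],[0,0,1,0],[0,0,0,2]]

  r1 -= 0·r0 → [0,1,-1,2]
  r2 -= 2·r0 → [0,-1,2,-2]
  r3 -= 2·r0 → [0,2,-2,6]
  r2 -= -1·r1 → [0,0,1,0]
  r3 -= 2·r1 → [0,0,0,2]
  r3 -= 0·r2 → [0,0,0,2]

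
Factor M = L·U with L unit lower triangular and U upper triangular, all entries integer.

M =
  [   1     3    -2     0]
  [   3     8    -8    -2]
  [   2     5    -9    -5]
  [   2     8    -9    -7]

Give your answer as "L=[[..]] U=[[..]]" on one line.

  R1 -= 3·R0 → [0,-1,-2,-2]
  R2 -= 2·R0 → [0,-1,-5,-5]
  R3 -= 2·R0 → [0,2,-5,-7]
  R2 -= 1·R1 → [0,0,-3,-3]
  R3 -= -2·R1 → [0,0,-9,-11]
  R3 -= 3·R2 → [0,0,0,-2]

L=[[1,0,0,0],[3,1,0,0],[2,1,1,0],[2,-2,3,1]] U=[[1,3,-2,0],[0,-1,-2,-2],[0,0,-3,-3],[0,0,0,-2]]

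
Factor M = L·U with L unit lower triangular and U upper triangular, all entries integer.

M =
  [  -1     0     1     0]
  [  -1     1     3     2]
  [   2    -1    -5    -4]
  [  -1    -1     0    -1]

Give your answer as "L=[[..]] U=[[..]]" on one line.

L=[[1,0,0,0],[1,1,0,0],[-2,-1,1,0],[1,-1,-1,1]] U=[[-1,0,1,0],[0,1,2,2],[0,0,-1,-2],[0,0,0,-1]]

  row1 -= 1·row0 → [0,1,2,2]
  row2 -= -2·row0 → [0,-1,-3,-4]
  row3 -= 1·row0 → [0,-1,-1,-1]
  row2 -= -1·row1 → [0,0,-1,-2]
  row3 -= -1·row1 → [0,0,1,1]
  row3 -= -1·row2 → [0,0,0,-1]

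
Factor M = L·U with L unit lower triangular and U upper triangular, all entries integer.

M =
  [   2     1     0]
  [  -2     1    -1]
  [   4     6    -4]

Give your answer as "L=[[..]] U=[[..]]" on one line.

L=[[1,0,0],[-1,1,0],[2,2,1]] U=[[2,1,0],[0,2,-1],[0,0,-2]]

  r1 -= -1·r0 → [0,2,-1]
  r2 -= 2·r0 → [0,4,-4]
  r2 -= 2·r1 → [0,0,-2]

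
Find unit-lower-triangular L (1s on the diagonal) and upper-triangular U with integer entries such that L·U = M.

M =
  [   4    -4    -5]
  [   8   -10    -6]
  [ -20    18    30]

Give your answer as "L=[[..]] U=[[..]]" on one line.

  r1 -= 2·r0 → [0,-2,4]
  r2 -= -5·r0 → [0,-2,5]
  r2 -= 1·r1 → [0,0,1]

L=[[1,0,0],[2,1,0],[-5,1,1]] U=[[4,-4,-5],[0,-2,4],[0,0,1]]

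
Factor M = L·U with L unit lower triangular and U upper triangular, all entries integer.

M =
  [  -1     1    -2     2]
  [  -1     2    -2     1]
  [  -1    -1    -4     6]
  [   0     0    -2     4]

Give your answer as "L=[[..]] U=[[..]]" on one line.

  row1 -= 1·row0 → [0,1,0,-1]
  row2 -= 1·row0 → [0,-2,-2,4]
  row3 -= 0·row0 → [0,0,-2,4]
  row2 -= -2·row1 → [0,0,-2,2]
  row3 -= 0·row1 → [0,0,-2,4]
  row3 -= 1·row2 → [0,0,0,2]

L=[[1,0,0,0],[1,1,0,0],[1,-2,1,0],[0,0,1,1]] U=[[-1,1,-2,2],[0,1,0,-1],[0,0,-2,2],[0,0,0,2]]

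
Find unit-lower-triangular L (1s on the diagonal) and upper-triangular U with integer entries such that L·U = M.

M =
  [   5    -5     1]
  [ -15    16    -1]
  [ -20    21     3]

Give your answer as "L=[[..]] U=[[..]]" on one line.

L=[[1,0,0],[-3,1,0],[-4,1,1]] U=[[5,-5,1],[0,1,2],[0,0,5]]

  row1 -= -3·row0 → [0,1,2]
  row2 -= -4·row0 → [0,1,7]
  row2 -= 1·row1 → [0,0,5]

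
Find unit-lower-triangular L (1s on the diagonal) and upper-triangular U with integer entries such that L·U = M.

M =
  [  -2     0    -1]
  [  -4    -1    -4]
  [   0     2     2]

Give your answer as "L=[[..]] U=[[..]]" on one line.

  r1 -= 2·r0 → [0,-1,-2]
  r2 -= 0·r0 → [0,2,2]
  r2 -= -2·r1 → [0,0,-2]

L=[[1,0,0],[2,1,0],[0,-2,1]] U=[[-2,0,-1],[0,-1,-2],[0,0,-2]]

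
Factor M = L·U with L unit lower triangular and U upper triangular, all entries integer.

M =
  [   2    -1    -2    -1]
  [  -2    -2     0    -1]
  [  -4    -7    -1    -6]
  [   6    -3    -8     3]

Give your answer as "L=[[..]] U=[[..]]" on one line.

L=[[1,0,0,0],[-1,1,0,0],[-2,3,1,0],[3,0,-2,1]] U=[[2,-1,-2,-1],[0,-3,-2,-2],[0,0,1,-2],[0,0,0,2]]

  row1 -= -1·row0 → [0,-3,-2,-2]
  row2 -= -2·row0 → [0,-9,-5,-8]
  row3 -= 3·row0 → [0,0,-2,6]
  row2 -= 3·row1 → [0,0,1,-2]
  row3 -= 0·row1 → [0,0,-2,6]
  row3 -= -2·row2 → [0,0,0,2]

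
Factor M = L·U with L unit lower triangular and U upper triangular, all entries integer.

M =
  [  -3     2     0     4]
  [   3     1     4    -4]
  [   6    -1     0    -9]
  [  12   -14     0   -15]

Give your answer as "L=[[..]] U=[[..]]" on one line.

  R1 -= -1·R0 → [0,3,4,0]
  R2 -= -2·R0 → [0,3,0,-1]
  R3 -= -4·R0 → [0,-6,0,1]
  R2 -= 1·R1 → [0,0,-4,-1]
  R3 -= -2·R1 → [0,0,8,1]
  R3 -= -2·R2 → [0,0,0,-1]

L=[[1,0,0,0],[-1,1,0,0],[-2,1,1,0],[-4,-2,-2,1]] U=[[-3,2,0,4],[0,3,4,0],[0,0,-4,-1],[0,0,0,-1]]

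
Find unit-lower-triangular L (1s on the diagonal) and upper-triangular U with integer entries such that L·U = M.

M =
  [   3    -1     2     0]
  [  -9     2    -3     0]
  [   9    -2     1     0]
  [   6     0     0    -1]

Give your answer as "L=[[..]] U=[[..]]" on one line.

  r1 -= -3·r0 → [0,-1,3,0]
  r2 -= 3·r0 → [0,1,-5,0]
  r3 -= 2·r0 → [0,2,-4,-1]
  r2 -= -1·r1 → [0,0,-2,0]
  r3 -= -2·r1 → [0,0,2,-1]
  r3 -= -1·r2 → [0,0,0,-1]

L=[[1,0,0,0],[-3,1,0,0],[3,-1,1,0],[2,-2,-1,1]] U=[[3,-1,2,0],[0,-1,3,0],[0,0,-2,0],[0,0,0,-1]]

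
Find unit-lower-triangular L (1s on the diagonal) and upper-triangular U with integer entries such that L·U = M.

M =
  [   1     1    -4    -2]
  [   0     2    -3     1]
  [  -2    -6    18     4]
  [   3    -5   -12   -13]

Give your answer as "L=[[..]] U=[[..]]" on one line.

L=[[1,0,0,0],[0,1,0,0],[-2,-2,1,0],[3,-4,-3,1]] U=[[1,1,-4,-2],[0,2,-3,1],[0,0,4,2],[0,0,0,3]]

  r1 -= 0·r0 → [0,2,-3,1]
  r2 -= -2·r0 → [0,-4,10,0]
  r3 -= 3·r0 → [0,-8,0,-7]
  r2 -= -2·r1 → [0,0,4,2]
  r3 -= -4·r1 → [0,0,-12,-3]
  r3 -= -3·r2 → [0,0,0,3]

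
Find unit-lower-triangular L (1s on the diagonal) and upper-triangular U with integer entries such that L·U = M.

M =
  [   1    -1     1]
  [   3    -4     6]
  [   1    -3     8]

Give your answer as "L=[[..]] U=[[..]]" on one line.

L=[[1,0,0],[3,1,0],[1,2,1]] U=[[1,-1,1],[0,-1,3],[0,0,1]]

  row1 -= 3·row0 → [0,-1,3]
  row2 -= 1·row0 → [0,-2,7]
  row2 -= 2·row1 → [0,0,1]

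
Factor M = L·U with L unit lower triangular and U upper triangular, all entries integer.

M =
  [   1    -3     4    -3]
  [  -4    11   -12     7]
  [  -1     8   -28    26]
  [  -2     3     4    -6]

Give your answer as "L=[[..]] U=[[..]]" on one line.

  r1 -= -4·r0 → [0,-1,4,-5]
  r2 -= -1·r0 → [0,5,-24,23]
  r3 -= -2·r0 → [0,-3,12,-12]
  r2 -= -5·r1 → [0,0,-4,-2]
  r3 -= 3·r1 → [0,0,0,3]
  r3 -= 0·r2 → [0,0,0,3]

L=[[1,0,0,0],[-4,1,0,0],[-1,-5,1,0],[-2,3,0,1]] U=[[1,-3,4,-3],[0,-1,4,-5],[0,0,-4,-2],[0,0,0,3]]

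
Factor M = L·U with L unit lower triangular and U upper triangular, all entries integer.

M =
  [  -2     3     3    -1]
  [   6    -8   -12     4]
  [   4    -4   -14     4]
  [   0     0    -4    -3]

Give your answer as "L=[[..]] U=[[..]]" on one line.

  R1 -= -3·R0 → [0,1,-3,1]
  R2 -= -2·R0 → [0,2,-8,2]
  R3 -= 0·R0 → [0,0,-4,-3]
  R2 -= 2·R1 → [0,0,-2,0]
  R3 -= 0·R1 → [0,0,-4,-3]
  R3 -= 2·R2 → [0,0,0,-3]

L=[[1,0,0,0],[-3,1,0,0],[-2,2,1,0],[0,0,2,1]] U=[[-2,3,3,-1],[0,1,-3,1],[0,0,-2,0],[0,0,0,-3]]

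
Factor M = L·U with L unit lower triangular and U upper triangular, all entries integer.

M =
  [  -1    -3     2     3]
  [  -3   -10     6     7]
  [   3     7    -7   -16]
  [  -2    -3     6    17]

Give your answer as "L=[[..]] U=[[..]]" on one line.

  r1 -= 3·r0 → [0,-1,0,-2]
  r2 -= -3·r0 → [0,-2,-1,-7]
  r3 -= 2·r0 → [0,3,2,11]
  r2 -= 2·r1 → [0,0,-1,-3]
  r3 -= -3·r1 → [0,0,2,5]
  r3 -= -2·r2 → [0,0,0,-1]

L=[[1,0,0,0],[3,1,0,0],[-3,2,1,0],[2,-3,-2,1]] U=[[-1,-3,2,3],[0,-1,0,-2],[0,0,-1,-3],[0,0,0,-1]]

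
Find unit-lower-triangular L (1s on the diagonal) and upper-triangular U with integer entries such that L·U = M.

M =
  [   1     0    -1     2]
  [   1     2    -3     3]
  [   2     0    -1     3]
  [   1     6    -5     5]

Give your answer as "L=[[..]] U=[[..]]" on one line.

  row1 -= 1·row0 → [0,2,-2,1]
  row2 -= 2·row0 → [0,0,1,-1]
  row3 -= 1·row0 → [0,6,-4,3]
  row2 -= 0·row1 → [0,0,1,-1]
  row3 -= 3·row1 → [0,0,2,0]
  row3 -= 2·row2 → [0,0,0,2]

L=[[1,0,0,0],[1,1,0,0],[2,0,1,0],[1,3,2,1]] U=[[1,0,-1,2],[0,2,-2,1],[0,0,1,-1],[0,0,0,2]]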